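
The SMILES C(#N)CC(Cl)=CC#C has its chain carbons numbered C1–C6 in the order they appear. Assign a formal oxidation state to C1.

+3

Assign +1 per bond to O/N/halogen, −1 per bond to H or an electropositive element, and 0 per bond to carbon.
C1 has one bond to C (0), a triple bond to N (3×+1 = +3).
Oxidation state = 0 + 3 = +3.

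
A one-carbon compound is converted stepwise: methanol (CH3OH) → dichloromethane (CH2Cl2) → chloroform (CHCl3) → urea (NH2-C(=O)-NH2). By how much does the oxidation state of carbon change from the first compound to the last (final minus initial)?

+6

Carbon oxidation states along the series — methanol: -2, dichloromethane: 0, chloroform: +2, urea: +4.
Net change = +4 − (-2) = +6.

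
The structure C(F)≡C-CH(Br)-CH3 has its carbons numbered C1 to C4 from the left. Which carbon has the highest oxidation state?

Tallying each carbon's bonds:
C1: 3C, 1F → 0 + 1 = +1
C2: 4C → 0 = 0
C3: 2C, 1H, 1Br → 0 − 1 + 1 = 0
C4: 1C, 3H → 0 − 3 = -3
The most oxidised carbon is C1 at +1.

C1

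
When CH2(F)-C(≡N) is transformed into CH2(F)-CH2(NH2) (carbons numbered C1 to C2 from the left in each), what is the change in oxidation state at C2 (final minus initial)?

Before: C2 has 1 bond to C, 3 bonds to N → oxidation state +3.
After: C2 has 1 bond to C, 2 bonds to H, 1 bond to N → oxidation state -1.
Δ = -1 − (+3) = -4, so this is a reduction at C2.

-4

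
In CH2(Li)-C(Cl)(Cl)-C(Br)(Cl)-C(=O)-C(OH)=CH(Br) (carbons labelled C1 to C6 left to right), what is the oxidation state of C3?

Assign +1 per bond to O/N/halogen, −1 per bond to H or an electropositive element, and 0 per bond to carbon.
C3 has one bond to C (0), one bond to C (0), one bond to Br (+1), one bond to Cl (+1).
Oxidation state = 0 + 0 + 1 + 1 = +2.

+2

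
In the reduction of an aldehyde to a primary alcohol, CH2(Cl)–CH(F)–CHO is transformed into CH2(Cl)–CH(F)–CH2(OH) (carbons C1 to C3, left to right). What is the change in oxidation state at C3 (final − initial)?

-2

Before: C3 has 1 bond to C, 1 bond to H, 2 bonds to O → oxidation state +1.
After: C3 has 1 bond to C, 2 bonds to H, 1 bond to O → oxidation state -1.
Δ = -1 − (+1) = -2, so this is a reduction at C3.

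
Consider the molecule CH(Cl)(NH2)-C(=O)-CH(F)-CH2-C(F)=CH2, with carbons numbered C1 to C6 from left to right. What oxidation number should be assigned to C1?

Count +1 for every bond to an atom more electronegative than carbon and −1 for every bond to one less electronegative; C–C bonds are 0.
C1 has one bond to C (0), one bond to H (-1), one bond to Cl (+1), one bond to N (+1).
Oxidation state = 0 − 1 + 1 + 1 = +1.

+1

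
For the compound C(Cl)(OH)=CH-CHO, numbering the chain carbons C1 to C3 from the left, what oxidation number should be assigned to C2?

Count +1 for every bond to an atom more electronegative than carbon and −1 for every bond to one less electronegative; C–C bonds are 0.
C2 has a double bond to C (2×0 = 0), one bond to C (0), one bond to H (-1).
Oxidation state = 0 + 0 − 1 = -1.

-1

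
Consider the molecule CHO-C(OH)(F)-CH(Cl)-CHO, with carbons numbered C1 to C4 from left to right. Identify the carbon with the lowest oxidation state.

C3

Tallying each carbon's bonds:
C1: 1C, 1H, 2O → 0 − 1 + 2 = +1
C2: 2C, 1O, 1F → 0 + 1 + 1 = +2
C3: 2C, 1H, 1Cl → 0 − 1 + 1 = 0
C4: 1C, 1H, 2O → 0 − 1 + 2 = +1
The most reduced carbon is C3 at 0.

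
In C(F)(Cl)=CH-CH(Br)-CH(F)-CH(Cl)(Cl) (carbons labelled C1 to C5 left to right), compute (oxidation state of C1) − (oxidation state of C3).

C1: 2C, 1F, 1Cl → 0 + 1 + 1 = +2
C3: 2C, 1H, 1Br → 0 − 1 + 1 = 0
Difference: +2 − (0) = +2.

+2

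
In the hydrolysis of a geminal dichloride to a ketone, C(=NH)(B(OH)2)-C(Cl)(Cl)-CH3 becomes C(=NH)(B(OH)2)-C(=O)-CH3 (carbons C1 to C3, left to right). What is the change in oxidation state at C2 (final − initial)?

0

Before: C2 has 2 bonds to C, 2 bonds to Cl → oxidation state +2.
After: C2 has 2 bonds to C, 2 bonds to O → oxidation state +2.
Δ = +2 − (+2) = 0, so no net redox change at C2.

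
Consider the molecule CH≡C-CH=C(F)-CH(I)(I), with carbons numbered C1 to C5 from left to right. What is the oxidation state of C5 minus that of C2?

+1

C5: 1C, 1H, 2I → 0 − 1 + 2 = +1
C2: 4C → 0 = 0
Difference: +1 − (0) = +1.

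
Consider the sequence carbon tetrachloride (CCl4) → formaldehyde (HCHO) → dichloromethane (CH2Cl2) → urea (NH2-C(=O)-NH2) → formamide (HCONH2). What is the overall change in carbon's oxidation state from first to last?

-2

Carbon oxidation states along the series — carbon tetrachloride: +4, formaldehyde: 0, dichloromethane: 0, urea: +4, formamide: +2.
Net change = +2 − (+4) = -2.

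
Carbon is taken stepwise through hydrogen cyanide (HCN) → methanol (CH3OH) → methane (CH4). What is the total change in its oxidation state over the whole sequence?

Carbon oxidation states along the series — hydrogen cyanide: +2, methanol: -2, methane: -4.
Net change = -4 − (+2) = -6.

-6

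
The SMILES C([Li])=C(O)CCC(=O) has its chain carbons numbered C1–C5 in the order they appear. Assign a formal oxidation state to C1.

-2

Bonds to more-electronegative neighbours contribute +1 each, bonds to H or metals contribute −1 each, and C–C bonds contribute 0.
C1 has a double bond to C (2×0 = 0), one bond to Li (-1), one bond to H (-1).
Oxidation state = 0 − 1 − 1 = -2.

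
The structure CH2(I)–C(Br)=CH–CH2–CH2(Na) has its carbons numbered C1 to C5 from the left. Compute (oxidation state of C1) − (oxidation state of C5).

C1: 1C, 2H, 1I → 0 − 2 + 1 = -1
C5: 1C, 2H, 1Na → 0 − 2 − 1 = -3
Difference: -1 − (-3) = +2.

+2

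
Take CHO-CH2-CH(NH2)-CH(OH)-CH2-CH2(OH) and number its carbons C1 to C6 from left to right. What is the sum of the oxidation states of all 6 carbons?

-4

Tallying each carbon's bonds:
C1: 1C, 1H, 2O → 0 − 1 + 2 = +1
C2: 2C, 2H → 0 − 2 = -2
C3: 2C, 1H, 1N → 0 − 1 + 1 = 0
C4: 2C, 1H, 1O → 0 − 1 + 1 = 0
C5: 2C, 2H → 0 − 2 = -2
C6: 1C, 2H, 1O → 0 − 2 + 1 = -1
Sum = +1 − 2 + 0 + 0 − 2 − 1 = -4.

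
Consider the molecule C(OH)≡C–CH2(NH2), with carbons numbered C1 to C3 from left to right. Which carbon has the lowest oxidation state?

C3

Each bond to a more electronegative atom (O, N, halogen) counts +1, each bond to a less electronegative atom (H, metal, B, Si) counts −1, and each C–C bond counts 0. Tallying each carbon:
C1: 3C, 1O → 0 + 1 = +1
C2: 4C → 0 = 0
C3: 1C, 2H, 1N → 0 − 2 + 1 = -1
The most reduced carbon is C3 at -1.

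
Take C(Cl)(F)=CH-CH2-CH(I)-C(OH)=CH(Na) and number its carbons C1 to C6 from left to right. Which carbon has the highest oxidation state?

C1

Tallying each carbon's bonds:
C1: 2C, 1F, 1Cl → 0 + 1 + 1 = +2
C2: 3C, 1H → 0 − 1 = -1
C3: 2C, 2H → 0 − 2 = -2
C4: 2C, 1H, 1I → 0 − 1 + 1 = 0
C5: 3C, 1O → 0 + 1 = +1
C6: 2C, 1H, 1Na → 0 − 1 − 1 = -2
The most oxidised carbon is C1 at +2.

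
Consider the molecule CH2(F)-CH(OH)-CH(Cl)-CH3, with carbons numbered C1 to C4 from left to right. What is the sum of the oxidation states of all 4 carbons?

Tallying each carbon's bonds:
C1: 1C, 2H, 1F → 0 − 2 + 1 = -1
C2: 2C, 1H, 1O → 0 − 1 + 1 = 0
C3: 2C, 1H, 1Cl → 0 − 1 + 1 = 0
C4: 1C, 3H → 0 − 3 = -3
Sum = -1 + 0 + 0 − 3 = -4.

-4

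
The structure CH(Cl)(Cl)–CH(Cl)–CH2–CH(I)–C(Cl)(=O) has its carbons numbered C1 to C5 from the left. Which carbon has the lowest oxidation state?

Tallying each carbon's bonds:
C1: 1C, 1H, 2Cl → 0 − 1 + 2 = +1
C2: 2C, 1H, 1Cl → 0 − 1 + 1 = 0
C3: 2C, 2H → 0 − 2 = -2
C4: 2C, 1H, 1I → 0 − 1 + 1 = 0
C5: 1C, 2O, 1Cl → 0 + 2 + 1 = +3
The most reduced carbon is C3 at -2.

C3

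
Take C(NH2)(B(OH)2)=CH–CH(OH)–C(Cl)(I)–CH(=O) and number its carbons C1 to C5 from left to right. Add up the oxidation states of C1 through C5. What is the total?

Bonds to more-electronegative neighbours contribute +1 each, bonds to H or metals contribute −1 each, and C–C bonds contribute 0. Tallying each carbon:
C1: 2C, 1N, 1B → 0 + 1 − 1 = 0
C2: 3C, 1H → 0 − 1 = -1
C3: 2C, 1H, 1O → 0 − 1 + 1 = 0
C4: 2C, 1Cl, 1I → 0 + 1 + 1 = +2
C5: 1C, 1H, 2O → 0 − 1 + 2 = +1
Sum = 0 − 1 + 0 + 2 + 1 = +2.

+2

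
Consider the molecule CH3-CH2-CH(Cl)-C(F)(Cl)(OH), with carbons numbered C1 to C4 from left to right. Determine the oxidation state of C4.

C4 has one bond to C (0), one bond to F (+1), one bond to Cl (+1), one bond to O (+1).
Oxidation state = 0 + 1 + 1 + 1 = +3.

+3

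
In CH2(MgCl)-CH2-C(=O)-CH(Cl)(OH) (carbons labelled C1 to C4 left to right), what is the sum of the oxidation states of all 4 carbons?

-2

Tallying each carbon's bonds:
C1: 1C, 2H, 1Mg → 0 − 2 − 1 = -3
C2: 2C, 2H → 0 − 2 = -2
C3: 2C, 2O → 0 + 2 = +2
C4: 1C, 1H, 1O, 1Cl → 0 − 1 + 1 + 1 = +1
Sum = -3 − 2 + 2 + 1 = -2.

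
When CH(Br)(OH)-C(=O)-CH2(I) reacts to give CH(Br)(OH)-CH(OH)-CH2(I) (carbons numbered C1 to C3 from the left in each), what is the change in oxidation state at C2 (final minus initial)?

-2

Before: C2 has 2 bonds to C, 2 bonds to O → oxidation state +2.
After: C2 has 2 bonds to C, 1 bond to H, 1 bond to O → oxidation state 0.
Δ = 0 − (+2) = -2, so this is a reduction at C2.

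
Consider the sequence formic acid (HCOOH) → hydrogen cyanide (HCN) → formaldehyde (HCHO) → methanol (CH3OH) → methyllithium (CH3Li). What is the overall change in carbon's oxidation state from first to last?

Carbon oxidation states along the series — formic acid: +2, hydrogen cyanide: +2, formaldehyde: 0, methanol: -2, methyllithium: -4.
Net change = -4 − (+2) = -6.

-6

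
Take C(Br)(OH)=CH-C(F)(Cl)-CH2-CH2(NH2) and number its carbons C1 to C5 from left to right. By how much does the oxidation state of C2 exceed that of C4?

+1

C2: 3C, 1H → 0 − 1 = -1
C4: 2C, 2H → 0 − 2 = -2
Difference: -1 − (-2) = +1.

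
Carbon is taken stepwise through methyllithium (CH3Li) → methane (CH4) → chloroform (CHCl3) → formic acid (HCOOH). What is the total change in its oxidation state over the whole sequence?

Carbon oxidation states along the series — methyllithium: -4, methane: -4, chloroform: +2, formic acid: +2.
Net change = +2 − (-4) = +6.

+6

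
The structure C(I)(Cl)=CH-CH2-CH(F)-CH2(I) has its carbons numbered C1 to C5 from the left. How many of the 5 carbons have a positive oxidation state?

Tallying each carbon's bonds:
C1: 2C, 1Cl, 1I → 0 + 1 + 1 = +2
C2: 3C, 1H → 0 − 1 = -1
C3: 2C, 2H → 0 − 2 = -2
C4: 2C, 1H, 1F → 0 − 1 + 1 = 0
C5: 1C, 2H, 1I → 0 − 2 + 1 = -1
1 carbon (C1) meets the condition.

1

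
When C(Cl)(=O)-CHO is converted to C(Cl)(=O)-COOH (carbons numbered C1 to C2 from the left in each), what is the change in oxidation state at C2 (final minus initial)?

Before: C2 has 1 bond to C, 1 bond to H, 2 bonds to O → oxidation state +1.
After: C2 has 1 bond to C, 3 bonds to O → oxidation state +3.
Δ = +3 − (+1) = +2, so this is an oxidation at C2.

+2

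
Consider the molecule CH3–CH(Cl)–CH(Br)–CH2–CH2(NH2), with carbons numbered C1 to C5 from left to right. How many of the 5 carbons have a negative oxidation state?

Tallying each carbon's bonds:
C1: 1C, 3H → 0 − 3 = -3
C2: 2C, 1H, 1Cl → 0 − 1 + 1 = 0
C3: 2C, 1H, 1Br → 0 − 1 + 1 = 0
C4: 2C, 2H → 0 − 2 = -2
C5: 1C, 2H, 1N → 0 − 2 + 1 = -1
3 carbons (C1, C4, C5) meet the condition.

3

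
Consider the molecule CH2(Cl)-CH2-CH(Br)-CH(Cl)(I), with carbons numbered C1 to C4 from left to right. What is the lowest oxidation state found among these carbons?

Tallying each carbon's bonds:
C1: 1C, 2H, 1Cl → 0 − 2 + 1 = -1
C2: 2C, 2H → 0 − 2 = -2
C3: 2C, 1H, 1Br → 0 − 1 + 1 = 0
C4: 1C, 1H, 1Cl, 1I → 0 − 1 + 1 + 1 = +1
The lowest value is -2.

-2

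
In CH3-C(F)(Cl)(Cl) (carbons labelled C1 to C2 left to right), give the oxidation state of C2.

+3

Bonds to more-electronegative neighbours contribute +1 each, bonds to H or metals contribute −1 each, and C–C bonds contribute 0.
C2 has one bond to C (0), one bond to F (+1), one bond to Cl (+1), one bond to Cl (+1).
Oxidation state = 0 + 1 + 1 + 1 = +3.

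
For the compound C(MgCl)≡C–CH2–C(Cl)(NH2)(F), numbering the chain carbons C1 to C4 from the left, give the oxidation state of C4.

+3

Bonds to more-electronegative neighbours contribute +1 each, bonds to H or metals contribute −1 each, and C–C bonds contribute 0.
C4 has one bond to C (0), one bond to Cl (+1), one bond to N (+1), one bond to F (+1).
Oxidation state = 0 + 1 + 1 + 1 = +3.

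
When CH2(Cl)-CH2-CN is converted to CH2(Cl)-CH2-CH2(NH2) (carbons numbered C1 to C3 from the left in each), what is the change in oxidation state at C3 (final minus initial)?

Before: C3 has 1 bond to C, 3 bonds to N → oxidation state +3.
After: C3 has 1 bond to C, 2 bonds to H, 1 bond to N → oxidation state -1.
Δ = -1 − (+3) = -4, so this is a reduction at C3.

-4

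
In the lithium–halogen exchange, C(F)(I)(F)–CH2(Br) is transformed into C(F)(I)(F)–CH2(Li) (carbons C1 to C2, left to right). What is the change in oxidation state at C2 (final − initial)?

-2

Before: C2 has 1 bond to C, 2 bonds to H, 1 bond to Br → oxidation state -1.
After: C2 has 1 bond to C, 2 bonds to H, 1 bond to Li → oxidation state -3.
Δ = -3 − (-1) = -2, so this is a reduction at C2.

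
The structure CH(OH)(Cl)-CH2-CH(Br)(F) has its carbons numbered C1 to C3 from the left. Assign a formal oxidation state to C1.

+1

Count +1 for every bond to an atom more electronegative than carbon and −1 for every bond to one less electronegative; C–C bonds are 0.
C1 has one bond to C (0), one bond to O (+1), one bond to H (-1), one bond to Cl (+1).
Oxidation state = 0 + 1 − 1 + 1 = +1.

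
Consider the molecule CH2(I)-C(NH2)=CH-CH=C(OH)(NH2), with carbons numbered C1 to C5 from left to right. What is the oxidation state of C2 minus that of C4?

+2

C2: 3C, 1N → 0 + 1 = +1
C4: 3C, 1H → 0 − 1 = -1
Difference: +1 − (-1) = +2.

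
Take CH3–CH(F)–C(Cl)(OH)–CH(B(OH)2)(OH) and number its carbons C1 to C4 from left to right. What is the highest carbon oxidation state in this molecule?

Tallying each carbon's bonds:
C1: 1C, 3H → 0 − 3 = -3
C2: 2C, 1H, 1F → 0 − 1 + 1 = 0
C3: 2C, 1O, 1Cl → 0 + 1 + 1 = +2
C4: 1C, 1H, 1O, 1B → 0 − 1 + 1 − 1 = -1
The highest value is +2.

+2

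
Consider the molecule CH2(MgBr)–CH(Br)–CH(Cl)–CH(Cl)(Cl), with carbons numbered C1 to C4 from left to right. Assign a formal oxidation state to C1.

-3

C1 has one bond to C (0), one bond to H (-1), one bond to Mg (-1), one bond to H (-1).
Oxidation state = 0 − 1 − 1 − 1 = -3.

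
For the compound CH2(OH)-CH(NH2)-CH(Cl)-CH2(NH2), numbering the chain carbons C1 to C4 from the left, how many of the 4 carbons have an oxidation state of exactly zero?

Tallying each carbon's bonds:
C1: 1C, 2H, 1O → 0 − 2 + 1 = -1
C2: 2C, 1H, 1N → 0 − 1 + 1 = 0
C3: 2C, 1H, 1Cl → 0 − 1 + 1 = 0
C4: 1C, 2H, 1N → 0 − 2 + 1 = -1
2 carbons (C2, C3) meet the condition.

2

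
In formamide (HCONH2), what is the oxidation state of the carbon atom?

+2

Count +1 for every bond to an atom more electronegative than carbon and −1 for every bond to one less electronegative; C–C bonds are 0.
The carbon has one bond to H (-1), a double bond to O (2×+1 = +2), one bond to N (+1).
Oxidation state = -1 + 2 + 1 = +2.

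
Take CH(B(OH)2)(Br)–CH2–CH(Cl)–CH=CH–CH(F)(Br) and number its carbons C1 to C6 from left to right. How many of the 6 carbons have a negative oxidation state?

Count +1 for every bond to an atom more electronegative than carbon and −1 for every bond to one less electronegative; C–C bonds are 0. Tallying each carbon:
C1: 1C, 1H, 1Br, 1B → 0 − 1 + 1 − 1 = -1
C2: 2C, 2H → 0 − 2 = -2
C3: 2C, 1H, 1Cl → 0 − 1 + 1 = 0
C4: 3C, 1H → 0 − 1 = -1
C5: 3C, 1H → 0 − 1 = -1
C6: 1C, 1H, 1F, 1Br → 0 − 1 + 1 + 1 = +1
4 carbons (C1, C2, C4, C5) meet the condition.

4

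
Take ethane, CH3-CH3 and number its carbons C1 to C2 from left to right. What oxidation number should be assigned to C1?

-3

C1 has one bond to H (-1), one bond to H (-1), one bond to H (-1), one bond to C (0).
Oxidation state = -1 − 1 − 1 + 0 = -3.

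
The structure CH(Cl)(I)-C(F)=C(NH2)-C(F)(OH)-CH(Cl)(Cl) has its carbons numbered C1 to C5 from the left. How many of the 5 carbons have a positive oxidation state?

5

Tallying each carbon's bonds:
C1: 1C, 1H, 1Cl, 1I → 0 − 1 + 1 + 1 = +1
C2: 3C, 1F → 0 + 1 = +1
C3: 3C, 1N → 0 + 1 = +1
C4: 2C, 1O, 1F → 0 + 1 + 1 = +2
C5: 1C, 1H, 2Cl → 0 − 1 + 2 = +1
5 carbons (C1, C2, C3, C4, C5) meet the condition.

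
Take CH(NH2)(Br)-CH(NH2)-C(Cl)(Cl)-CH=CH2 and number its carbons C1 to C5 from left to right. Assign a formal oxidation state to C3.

C3 has one bond to C (0), one bond to C (0), one bond to Cl (+1), one bond to Cl (+1).
Oxidation state = 0 + 0 + 1 + 1 = +2.

+2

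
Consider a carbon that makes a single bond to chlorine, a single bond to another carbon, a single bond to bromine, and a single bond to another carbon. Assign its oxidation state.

The carbon has one bond to C (0), one bond to C (0), one bond to Br (+1), one bond to Cl (+1).
Oxidation state = 0 + 0 + 1 + 1 = +2.

+2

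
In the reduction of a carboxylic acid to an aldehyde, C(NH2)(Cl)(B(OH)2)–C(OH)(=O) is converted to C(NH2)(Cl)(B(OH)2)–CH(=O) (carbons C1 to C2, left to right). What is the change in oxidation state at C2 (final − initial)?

-2

Before: C2 has 1 bond to C, 3 bonds to O → oxidation state +3.
After: C2 has 1 bond to C, 1 bond to H, 2 bonds to O → oxidation state +1.
Δ = +1 − (+3) = -2, so this is a reduction at C2.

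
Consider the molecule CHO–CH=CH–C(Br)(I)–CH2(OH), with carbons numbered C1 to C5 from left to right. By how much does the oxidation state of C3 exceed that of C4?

-3

C3: 3C, 1H → 0 − 1 = -1
C4: 2C, 1Br, 1I → 0 + 1 + 1 = +2
Difference: -1 − (+2) = -3.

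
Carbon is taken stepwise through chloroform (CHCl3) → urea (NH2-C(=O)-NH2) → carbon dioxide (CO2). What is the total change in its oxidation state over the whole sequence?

Carbon oxidation states along the series — chloroform: +2, urea: +4, carbon dioxide: +4.
Net change = +4 − (+2) = +2.

+2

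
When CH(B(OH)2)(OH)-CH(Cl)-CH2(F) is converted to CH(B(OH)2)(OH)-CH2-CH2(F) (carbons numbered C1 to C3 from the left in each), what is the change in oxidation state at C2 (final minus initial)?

Before: C2 has 2 bonds to C, 1 bond to H, 1 bond to Cl → oxidation state 0.
After: C2 has 2 bonds to C, 2 bonds to H → oxidation state -2.
Δ = -2 − (0) = -2, so this is a reduction at C2.

-2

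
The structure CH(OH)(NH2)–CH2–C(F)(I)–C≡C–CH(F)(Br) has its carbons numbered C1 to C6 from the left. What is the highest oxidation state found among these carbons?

+2

Each bond to a more electronegative atom (O, N, halogen) counts +1, each bond to a less electronegative atom (H, metal, B, Si) counts −1, and each C–C bond counts 0. Tallying each carbon:
C1: 1C, 1H, 1O, 1N → 0 − 1 + 1 + 1 = +1
C2: 2C, 2H → 0 − 2 = -2
C3: 2C, 1F, 1I → 0 + 1 + 1 = +2
C4: 4C → 0 = 0
C5: 4C → 0 = 0
C6: 1C, 1H, 1F, 1Br → 0 − 1 + 1 + 1 = +1
The highest value is +2.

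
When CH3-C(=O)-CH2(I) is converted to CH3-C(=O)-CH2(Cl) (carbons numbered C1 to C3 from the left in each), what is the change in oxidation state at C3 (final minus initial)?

Before: C3 has 1 bond to C, 2 bonds to H, 1 bond to I → oxidation state -1.
After: C3 has 1 bond to C, 2 bonds to H, 1 bond to Cl → oxidation state -1.
Δ = -1 − (-1) = 0, so no net redox change at C3.

0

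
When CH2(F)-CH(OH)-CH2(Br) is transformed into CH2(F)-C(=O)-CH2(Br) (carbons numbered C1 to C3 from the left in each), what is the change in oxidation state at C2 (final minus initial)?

+2

Before: C2 has 2 bonds to C, 1 bond to H, 1 bond to O → oxidation state 0.
After: C2 has 2 bonds to C, 2 bonds to O → oxidation state +2.
Δ = +2 − (0) = +2, so this is an oxidation at C2.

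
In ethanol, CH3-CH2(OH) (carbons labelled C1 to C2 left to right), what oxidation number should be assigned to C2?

C2 has one bond to H (-1), one bond to H (-1), one bond to O (+1), one bond to C (0).
Oxidation state = -1 − 1 + 1 + 0 = -1.

-1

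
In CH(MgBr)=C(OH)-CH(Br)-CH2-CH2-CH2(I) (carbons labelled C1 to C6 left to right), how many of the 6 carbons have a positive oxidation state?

Tallying each carbon's bonds:
C1: 2C, 1H, 1Mg → 0 − 1 − 1 = -2
C2: 3C, 1O → 0 + 1 = +1
C3: 2C, 1H, 1Br → 0 − 1 + 1 = 0
C4: 2C, 2H → 0 − 2 = -2
C5: 2C, 2H → 0 − 2 = -2
C6: 1C, 2H, 1I → 0 − 2 + 1 = -1
1 carbon (C2) meets the condition.

1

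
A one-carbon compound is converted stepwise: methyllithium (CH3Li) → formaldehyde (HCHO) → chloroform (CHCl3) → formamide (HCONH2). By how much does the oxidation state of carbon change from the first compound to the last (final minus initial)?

Carbon oxidation states along the series — methyllithium: -4, formaldehyde: 0, chloroform: +2, formamide: +2.
Net change = +2 − (-4) = +6.

+6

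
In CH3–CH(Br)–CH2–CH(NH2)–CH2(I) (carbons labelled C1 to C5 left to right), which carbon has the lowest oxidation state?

Tallying each carbon's bonds:
C1: 1C, 3H → 0 − 3 = -3
C2: 2C, 1H, 1Br → 0 − 1 + 1 = 0
C3: 2C, 2H → 0 − 2 = -2
C4: 2C, 1H, 1N → 0 − 1 + 1 = 0
C5: 1C, 2H, 1I → 0 − 2 + 1 = -1
The most reduced carbon is C1 at -3.

C1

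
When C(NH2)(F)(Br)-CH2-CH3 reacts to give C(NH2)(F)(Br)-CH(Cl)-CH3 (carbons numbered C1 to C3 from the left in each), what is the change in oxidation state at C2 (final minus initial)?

Before: C2 has 2 bonds to C, 2 bonds to H → oxidation state -2.
After: C2 has 2 bonds to C, 1 bond to H, 1 bond to Cl → oxidation state 0.
Δ = 0 − (-2) = +2, so this is an oxidation at C2.

+2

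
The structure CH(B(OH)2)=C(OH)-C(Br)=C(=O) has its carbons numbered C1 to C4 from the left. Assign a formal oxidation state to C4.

+2

Assign +1 per bond to O/N/halogen, −1 per bond to H or an electropositive element, and 0 per bond to carbon.
C4 has a double bond to C (2×0 = 0), a double bond to O (2×+1 = +2).
Oxidation state = 0 + 2 = +2.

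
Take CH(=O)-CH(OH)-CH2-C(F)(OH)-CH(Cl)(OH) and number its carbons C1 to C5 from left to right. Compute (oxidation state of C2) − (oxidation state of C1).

-1

C2: 2C, 1H, 1O → 0 − 1 + 1 = 0
C1: 1C, 1H, 2O → 0 − 1 + 2 = +1
Difference: 0 − (+1) = -1.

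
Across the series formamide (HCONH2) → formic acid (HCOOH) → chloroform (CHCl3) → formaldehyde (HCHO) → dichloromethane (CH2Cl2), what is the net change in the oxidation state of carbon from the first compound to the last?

Carbon oxidation states along the series — formamide: +2, formic acid: +2, chloroform: +2, formaldehyde: 0, dichloromethane: 0.
Net change = 0 − (+2) = -2.

-2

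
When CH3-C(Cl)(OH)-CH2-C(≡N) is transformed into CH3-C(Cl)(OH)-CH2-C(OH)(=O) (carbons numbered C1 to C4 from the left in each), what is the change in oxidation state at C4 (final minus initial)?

0

Before: C4 has 1 bond to C, 3 bonds to N → oxidation state +3.
After: C4 has 1 bond to C, 3 bonds to O → oxidation state +3.
Δ = +3 − (+3) = 0, so no net redox change at C4.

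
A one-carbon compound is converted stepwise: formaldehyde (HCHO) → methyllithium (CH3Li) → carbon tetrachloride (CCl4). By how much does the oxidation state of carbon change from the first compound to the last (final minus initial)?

Carbon oxidation states along the series — formaldehyde: 0, methyllithium: -4, carbon tetrachloride: +4.
Net change = +4 − (0) = +4.

+4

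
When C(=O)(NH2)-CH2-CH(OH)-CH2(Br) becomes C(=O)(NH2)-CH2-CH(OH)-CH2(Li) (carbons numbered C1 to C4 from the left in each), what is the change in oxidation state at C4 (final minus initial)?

Before: C4 has 1 bond to C, 2 bonds to H, 1 bond to Br → oxidation state -1.
After: C4 has 1 bond to C, 2 bonds to H, 1 bond to Li → oxidation state -3.
Δ = -3 − (-1) = -2, so this is a reduction at C4.

-2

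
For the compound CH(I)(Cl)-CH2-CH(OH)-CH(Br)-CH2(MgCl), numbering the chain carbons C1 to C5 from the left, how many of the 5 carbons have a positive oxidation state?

1

Tallying each carbon's bonds:
C1: 1C, 1H, 1Cl, 1I → 0 − 1 + 1 + 1 = +1
C2: 2C, 2H → 0 − 2 = -2
C3: 2C, 1H, 1O → 0 − 1 + 1 = 0
C4: 2C, 1H, 1Br → 0 − 1 + 1 = 0
C5: 1C, 2H, 1Mg → 0 − 2 − 1 = -3
1 carbon (C1) meets the condition.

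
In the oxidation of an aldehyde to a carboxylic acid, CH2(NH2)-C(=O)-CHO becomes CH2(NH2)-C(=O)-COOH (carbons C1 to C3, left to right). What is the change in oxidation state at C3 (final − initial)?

Before: C3 has 1 bond to C, 1 bond to H, 2 bonds to O → oxidation state +1.
After: C3 has 1 bond to C, 3 bonds to O → oxidation state +3.
Δ = +3 − (+1) = +2, so this is an oxidation at C3.

+2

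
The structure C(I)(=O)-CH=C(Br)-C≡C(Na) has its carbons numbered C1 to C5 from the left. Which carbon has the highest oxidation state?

C1

Assign +1 per bond to O/N/halogen, −1 per bond to H or an electropositive element, and 0 per bond to carbon. Tallying each carbon:
C1: 1C, 2O, 1I → 0 + 2 + 1 = +3
C2: 3C, 1H → 0 − 1 = -1
C3: 3C, 1Br → 0 + 1 = +1
C4: 4C → 0 = 0
C5: 3C, 1Na → 0 − 1 = -1
The most oxidised carbon is C1 at +3.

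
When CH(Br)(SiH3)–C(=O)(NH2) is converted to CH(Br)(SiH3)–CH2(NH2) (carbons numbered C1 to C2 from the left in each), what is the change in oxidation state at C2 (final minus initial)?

-4

Before: C2 has 1 bond to C, 2 bonds to O, 1 bond to N → oxidation state +3.
After: C2 has 1 bond to C, 2 bonds to H, 1 bond to N → oxidation state -1.
Δ = -1 − (+3) = -4, so this is a reduction at C2.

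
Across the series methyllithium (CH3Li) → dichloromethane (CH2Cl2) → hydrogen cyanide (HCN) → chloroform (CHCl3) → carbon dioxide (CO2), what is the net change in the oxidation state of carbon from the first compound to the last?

+8

Carbon oxidation states along the series — methyllithium: -4, dichloromethane: 0, hydrogen cyanide: +2, chloroform: +2, carbon dioxide: +4.
Net change = +4 − (-4) = +8.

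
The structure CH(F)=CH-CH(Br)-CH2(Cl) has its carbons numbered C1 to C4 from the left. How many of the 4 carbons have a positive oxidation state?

Tallying each carbon's bonds:
C1: 2C, 1H, 1F → 0 − 1 + 1 = 0
C2: 3C, 1H → 0 − 1 = -1
C3: 2C, 1H, 1Br → 0 − 1 + 1 = 0
C4: 1C, 2H, 1Cl → 0 − 2 + 1 = -1
0 carbons meet the condition.

0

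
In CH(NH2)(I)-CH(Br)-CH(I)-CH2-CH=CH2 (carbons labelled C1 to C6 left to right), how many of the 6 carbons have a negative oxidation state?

Tallying each carbon's bonds:
C1: 1C, 1H, 1N, 1I → 0 − 1 + 1 + 1 = +1
C2: 2C, 1H, 1Br → 0 − 1 + 1 = 0
C3: 2C, 1H, 1I → 0 − 1 + 1 = 0
C4: 2C, 2H → 0 − 2 = -2
C5: 3C, 1H → 0 − 1 = -1
C6: 2C, 2H → 0 − 2 = -2
3 carbons (C4, C5, C6) meet the condition.

3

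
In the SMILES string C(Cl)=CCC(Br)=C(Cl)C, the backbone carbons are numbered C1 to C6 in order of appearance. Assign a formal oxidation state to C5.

Assign +1 per bond to O/N/halogen, −1 per bond to H or an electropositive element, and 0 per bond to carbon.
C5 has a double bond to C (2×0 = 0), one bond to C (0), one bond to Cl (+1).
Oxidation state = 0 + 0 + 1 = +1.

+1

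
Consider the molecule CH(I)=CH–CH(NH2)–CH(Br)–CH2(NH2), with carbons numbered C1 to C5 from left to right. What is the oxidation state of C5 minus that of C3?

C5: 1C, 2H, 1N → 0 − 2 + 1 = -1
C3: 2C, 1H, 1N → 0 − 1 + 1 = 0
Difference: -1 − (0) = -1.

-1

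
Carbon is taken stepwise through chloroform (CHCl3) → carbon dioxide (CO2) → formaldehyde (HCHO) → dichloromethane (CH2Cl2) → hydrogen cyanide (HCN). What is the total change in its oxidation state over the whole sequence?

0

Carbon oxidation states along the series — chloroform: +2, carbon dioxide: +4, formaldehyde: 0, dichloromethane: 0, hydrogen cyanide: +2.
Net change = +2 − (+2) = 0.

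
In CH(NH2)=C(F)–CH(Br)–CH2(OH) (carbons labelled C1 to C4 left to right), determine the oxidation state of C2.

Count +1 for every bond to an atom more electronegative than carbon and −1 for every bond to one less electronegative; C–C bonds are 0.
C2 has a double bond to C (2×0 = 0), one bond to C (0), one bond to F (+1).
Oxidation state = 0 + 0 + 1 = +1.

+1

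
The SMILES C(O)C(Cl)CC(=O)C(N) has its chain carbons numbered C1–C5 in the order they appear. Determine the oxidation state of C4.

+2

Each bond to a more electronegative atom (O, N, halogen) counts +1, each bond to a less electronegative atom (H, metal, B, Si) counts −1, and each C–C bond counts 0.
C4 has one bond to C (0), one bond to C (0), a double bond to O (2×+1 = +2).
Oxidation state = 0 + 0 + 2 = +2.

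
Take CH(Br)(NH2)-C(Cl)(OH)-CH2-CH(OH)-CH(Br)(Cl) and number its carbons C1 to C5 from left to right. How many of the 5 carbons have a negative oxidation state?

1

Each bond to a more electronegative atom (O, N, halogen) counts +1, each bond to a less electronegative atom (H, metal, B, Si) counts −1, and each C–C bond counts 0. Tallying each carbon:
C1: 1C, 1H, 1N, 1Br → 0 − 1 + 1 + 1 = +1
C2: 2C, 1O, 1Cl → 0 + 1 + 1 = +2
C3: 2C, 2H → 0 − 2 = -2
C4: 2C, 1H, 1O → 0 − 1 + 1 = 0
C5: 1C, 1H, 1Cl, 1Br → 0 − 1 + 1 + 1 = +1
1 carbon (C3) meets the condition.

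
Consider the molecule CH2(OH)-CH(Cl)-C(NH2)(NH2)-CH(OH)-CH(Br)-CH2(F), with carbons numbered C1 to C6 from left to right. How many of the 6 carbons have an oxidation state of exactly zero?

Tallying each carbon's bonds:
C1: 1C, 2H, 1O → 0 − 2 + 1 = -1
C2: 2C, 1H, 1Cl → 0 − 1 + 1 = 0
C3: 2C, 2N → 0 + 2 = +2
C4: 2C, 1H, 1O → 0 − 1 + 1 = 0
C5: 2C, 1H, 1Br → 0 − 1 + 1 = 0
C6: 1C, 2H, 1F → 0 − 2 + 1 = -1
3 carbons (C2, C4, C5) meet the condition.

3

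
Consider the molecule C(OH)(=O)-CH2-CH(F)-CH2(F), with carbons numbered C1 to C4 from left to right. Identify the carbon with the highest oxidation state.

Count +1 for every bond to an atom more electronegative than carbon and −1 for every bond to one less electronegative; C–C bonds are 0. Tallying each carbon:
C1: 1C, 3O → 0 + 3 = +3
C2: 2C, 2H → 0 − 2 = -2
C3: 2C, 1H, 1F → 0 − 1 + 1 = 0
C4: 1C, 2H, 1F → 0 − 2 + 1 = -1
The most oxidised carbon is C1 at +3.

C1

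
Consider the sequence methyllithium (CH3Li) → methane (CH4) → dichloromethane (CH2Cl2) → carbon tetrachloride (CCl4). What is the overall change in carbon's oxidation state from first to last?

Carbon oxidation states along the series — methyllithium: -4, methane: -4, dichloromethane: 0, carbon tetrachloride: +4.
Net change = +4 − (-4) = +8.

+8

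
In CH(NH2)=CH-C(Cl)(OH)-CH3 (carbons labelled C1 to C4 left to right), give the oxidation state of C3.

+2

Bonds to more-electronegative neighbours contribute +1 each, bonds to H or metals contribute −1 each, and C–C bonds contribute 0.
C3 has one bond to C (0), one bond to C (0), one bond to Cl (+1), one bond to O (+1).
Oxidation state = 0 + 0 + 1 + 1 = +2.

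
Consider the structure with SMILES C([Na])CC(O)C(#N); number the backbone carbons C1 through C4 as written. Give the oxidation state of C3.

0

Assign +1 per bond to O/N/halogen, −1 per bond to H or an electropositive element, and 0 per bond to carbon.
C3 has one bond to C (0), one bond to C (0), one bond to O (+1), one bond to H (-1).
Oxidation state = 0 + 0 + 1 − 1 = 0.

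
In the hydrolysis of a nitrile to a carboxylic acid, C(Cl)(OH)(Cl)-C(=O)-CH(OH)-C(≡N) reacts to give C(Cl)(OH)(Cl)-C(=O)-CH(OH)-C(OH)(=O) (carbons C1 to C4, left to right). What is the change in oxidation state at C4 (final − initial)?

0

Before: C4 has 1 bond to C, 3 bonds to N → oxidation state +3.
After: C4 has 1 bond to C, 3 bonds to O → oxidation state +3.
Δ = +3 − (+3) = 0, so no net redox change at C4.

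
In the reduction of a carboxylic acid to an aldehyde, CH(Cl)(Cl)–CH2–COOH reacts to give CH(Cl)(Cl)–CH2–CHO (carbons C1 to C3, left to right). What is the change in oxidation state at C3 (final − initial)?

Before: C3 has 1 bond to C, 3 bonds to O → oxidation state +3.
After: C3 has 1 bond to C, 1 bond to H, 2 bonds to O → oxidation state +1.
Δ = +1 − (+3) = -2, so this is a reduction at C3.

-2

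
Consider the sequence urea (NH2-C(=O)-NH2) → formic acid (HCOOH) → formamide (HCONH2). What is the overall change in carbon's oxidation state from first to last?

Carbon oxidation states along the series — urea: +4, formic acid: +2, formamide: +2.
Net change = +2 − (+4) = -2.

-2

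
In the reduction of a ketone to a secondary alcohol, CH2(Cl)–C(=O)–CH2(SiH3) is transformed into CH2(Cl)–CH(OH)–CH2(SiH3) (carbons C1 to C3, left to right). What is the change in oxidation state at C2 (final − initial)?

Before: C2 has 2 bonds to C, 2 bonds to O → oxidation state +2.
After: C2 has 2 bonds to C, 1 bond to H, 1 bond to O → oxidation state 0.
Δ = 0 − (+2) = -2, so this is a reduction at C2.

-2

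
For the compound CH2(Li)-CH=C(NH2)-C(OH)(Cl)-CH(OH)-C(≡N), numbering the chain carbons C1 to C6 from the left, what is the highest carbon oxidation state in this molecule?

+3

Tallying each carbon's bonds:
C1: 1C, 2H, 1Li → 0 − 2 − 1 = -3
C2: 3C, 1H → 0 − 1 = -1
C3: 3C, 1N → 0 + 1 = +1
C4: 2C, 1O, 1Cl → 0 + 1 + 1 = +2
C5: 2C, 1H, 1O → 0 − 1 + 1 = 0
C6: 1C, 3N → 0 + 3 = +3
The highest value is +3.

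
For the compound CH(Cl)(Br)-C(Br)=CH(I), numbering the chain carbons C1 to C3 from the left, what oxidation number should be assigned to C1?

+1

Bonds to more-electronegative neighbours contribute +1 each, bonds to H or metals contribute −1 each, and C–C bonds contribute 0.
C1 has one bond to C (0), one bond to Cl (+1), one bond to H (-1), one bond to Br (+1).
Oxidation state = 0 + 1 − 1 + 1 = +1.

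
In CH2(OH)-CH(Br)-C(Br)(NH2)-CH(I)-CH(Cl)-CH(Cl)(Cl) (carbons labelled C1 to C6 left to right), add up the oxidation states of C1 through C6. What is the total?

+2

Bonds to more-electronegative neighbours contribute +1 each, bonds to H or metals contribute −1 each, and C–C bonds contribute 0. Tallying each carbon:
C1: 1C, 2H, 1O → 0 − 2 + 1 = -1
C2: 2C, 1H, 1Br → 0 − 1 + 1 = 0
C3: 2C, 1N, 1Br → 0 + 1 + 1 = +2
C4: 2C, 1H, 1I → 0 − 1 + 1 = 0
C5: 2C, 1H, 1Cl → 0 − 1 + 1 = 0
C6: 1C, 1H, 2Cl → 0 − 1 + 2 = +1
Sum = -1 + 0 + 2 + 0 + 0 + 1 = +2.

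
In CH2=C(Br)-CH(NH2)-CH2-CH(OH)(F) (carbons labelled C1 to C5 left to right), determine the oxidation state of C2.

+1

Assign +1 per bond to O/N/halogen, −1 per bond to H or an electropositive element, and 0 per bond to carbon.
C2 has a double bond to C (2×0 = 0), one bond to C (0), one bond to Br (+1).
Oxidation state = 0 + 0 + 1 = +1.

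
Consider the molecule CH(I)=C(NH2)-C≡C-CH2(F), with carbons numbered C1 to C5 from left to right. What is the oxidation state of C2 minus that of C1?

C2: 3C, 1N → 0 + 1 = +1
C1: 2C, 1H, 1I → 0 − 1 + 1 = 0
Difference: +1 − (0) = +1.

+1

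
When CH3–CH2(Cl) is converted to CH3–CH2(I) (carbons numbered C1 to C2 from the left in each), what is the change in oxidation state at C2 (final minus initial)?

0

Before: C2 has 1 bond to C, 2 bonds to H, 1 bond to Cl → oxidation state -1.
After: C2 has 1 bond to C, 2 bonds to H, 1 bond to I → oxidation state -1.
Δ = -1 − (-1) = 0, so no net redox change at C2.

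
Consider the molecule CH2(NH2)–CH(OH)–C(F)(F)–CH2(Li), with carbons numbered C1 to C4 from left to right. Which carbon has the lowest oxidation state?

C4

Tallying each carbon's bonds:
C1: 1C, 2H, 1N → 0 − 2 + 1 = -1
C2: 2C, 1H, 1O → 0 − 1 + 1 = 0
C3: 2C, 2F → 0 + 2 = +2
C4: 1C, 2H, 1Li → 0 − 2 − 1 = -3
The most reduced carbon is C4 at -3.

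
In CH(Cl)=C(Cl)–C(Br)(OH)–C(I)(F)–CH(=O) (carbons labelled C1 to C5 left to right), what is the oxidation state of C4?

Count +1 for every bond to an atom more electronegative than carbon and −1 for every bond to one less electronegative; C–C bonds are 0.
C4 has one bond to C (0), one bond to C (0), one bond to I (+1), one bond to F (+1).
Oxidation state = 0 + 0 + 1 + 1 = +2.

+2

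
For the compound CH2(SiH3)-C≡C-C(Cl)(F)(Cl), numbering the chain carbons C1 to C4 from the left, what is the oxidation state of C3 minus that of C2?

C3: 4C → 0 = 0
C2: 4C → 0 = 0
Difference: 0 − (0) = 0.

0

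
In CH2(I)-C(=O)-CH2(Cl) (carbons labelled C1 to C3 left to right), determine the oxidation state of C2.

+2

Bonds to more-electronegative neighbours contribute +1 each, bonds to H or metals contribute −1 each, and C–C bonds contribute 0.
C2 has one bond to C (0), one bond to C (0), a double bond to O (2×+1 = +2).
Oxidation state = 0 + 0 + 2 = +2.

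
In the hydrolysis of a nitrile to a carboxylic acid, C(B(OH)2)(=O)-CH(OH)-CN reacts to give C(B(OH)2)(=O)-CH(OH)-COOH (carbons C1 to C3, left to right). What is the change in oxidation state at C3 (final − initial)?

0

Before: C3 has 1 bond to C, 3 bonds to N → oxidation state +3.
After: C3 has 1 bond to C, 3 bonds to O → oxidation state +3.
Δ = +3 − (+3) = 0, so no net redox change at C3.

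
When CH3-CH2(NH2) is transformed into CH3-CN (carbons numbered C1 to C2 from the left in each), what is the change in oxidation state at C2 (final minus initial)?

+4

Before: C2 has 1 bond to C, 2 bonds to H, 1 bond to N → oxidation state -1.
After: C2 has 1 bond to C, 3 bonds to N → oxidation state +3.
Δ = +3 − (-1) = +4, so this is an oxidation at C2.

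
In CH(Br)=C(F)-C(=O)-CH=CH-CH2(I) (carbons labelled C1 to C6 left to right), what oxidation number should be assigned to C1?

0

C1 has a double bond to C (2×0 = 0), one bond to H (-1), one bond to Br (+1).
Oxidation state = 0 − 1 + 1 = 0.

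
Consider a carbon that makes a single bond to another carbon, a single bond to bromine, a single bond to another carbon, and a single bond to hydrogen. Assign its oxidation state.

Each bond to a more electronegative atom (O, N, halogen) counts +1, each bond to a less electronegative atom (H, metal, B, Si) counts −1, and each C–C bond counts 0.
The carbon has one bond to C (0), one bond to C (0), one bond to Br (+1), one bond to H (-1).
Oxidation state = 0 + 0 + 1 − 1 = 0.

0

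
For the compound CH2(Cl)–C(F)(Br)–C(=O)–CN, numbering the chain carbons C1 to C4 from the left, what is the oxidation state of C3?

Assign +1 per bond to O/N/halogen, −1 per bond to H or an electropositive element, and 0 per bond to carbon.
C3 has one bond to C (0), one bond to C (0), a double bond to O (2×+1 = +2).
Oxidation state = 0 + 0 + 2 = +2.

+2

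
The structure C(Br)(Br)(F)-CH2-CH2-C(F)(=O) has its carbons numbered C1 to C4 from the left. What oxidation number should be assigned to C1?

+3

Bonds to more-electronegative neighbours contribute +1 each, bonds to H or metals contribute −1 each, and C–C bonds contribute 0.
C1 has one bond to C (0), one bond to Br (+1), one bond to Br (+1), one bond to F (+1).
Oxidation state = 0 + 1 + 1 + 1 = +3.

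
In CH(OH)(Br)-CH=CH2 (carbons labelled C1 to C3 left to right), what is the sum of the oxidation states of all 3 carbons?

-2

Assign +1 per bond to O/N/halogen, −1 per bond to H or an electropositive element, and 0 per bond to carbon. Tallying each carbon:
C1: 1C, 1H, 1O, 1Br → 0 − 1 + 1 + 1 = +1
C2: 3C, 1H → 0 − 1 = -1
C3: 2C, 2H → 0 − 2 = -2
Sum = +1 − 1 − 2 = -2.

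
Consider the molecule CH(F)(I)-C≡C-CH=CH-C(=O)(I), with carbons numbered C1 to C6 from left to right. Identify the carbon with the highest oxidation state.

Bonds to more-electronegative neighbours contribute +1 each, bonds to H or metals contribute −1 each, and C–C bonds contribute 0. Tallying each carbon:
C1: 1C, 1H, 1F, 1I → 0 − 1 + 1 + 1 = +1
C2: 4C → 0 = 0
C3: 4C → 0 = 0
C4: 3C, 1H → 0 − 1 = -1
C5: 3C, 1H → 0 − 1 = -1
C6: 1C, 2O, 1I → 0 + 2 + 1 = +3
The most oxidised carbon is C6 at +3.

C6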